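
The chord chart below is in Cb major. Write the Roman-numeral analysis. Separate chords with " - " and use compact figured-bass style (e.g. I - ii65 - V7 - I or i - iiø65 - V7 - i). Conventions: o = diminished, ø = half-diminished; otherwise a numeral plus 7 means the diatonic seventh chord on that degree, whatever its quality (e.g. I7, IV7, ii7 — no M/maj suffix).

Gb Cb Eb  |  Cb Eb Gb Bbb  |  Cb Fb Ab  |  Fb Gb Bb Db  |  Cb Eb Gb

I64 - V7/IV - IV64 - V42 - I

Gb-Cb-Eb has root Cb, degree 1 in Cb major, so I64.
Cb-Eb-Gb-Bbb: a dominant seventh chord on Cb, the applied dominant of IV → V7/IV.
Cb-Fb-Ab has root Fb, degree 4 in Cb major, so IV64.
Fb-Gb-Bb-Db: dominant seventh chord on Gb = scale degree 5 → V42.
Cb-Eb-Gb: major triad on Cb = scale degree 1 → I.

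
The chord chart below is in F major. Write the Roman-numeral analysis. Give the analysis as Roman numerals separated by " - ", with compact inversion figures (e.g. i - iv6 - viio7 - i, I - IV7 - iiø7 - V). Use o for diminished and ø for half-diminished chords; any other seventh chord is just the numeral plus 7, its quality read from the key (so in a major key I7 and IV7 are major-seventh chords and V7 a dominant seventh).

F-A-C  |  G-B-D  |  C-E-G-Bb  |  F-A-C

I - V/V - V7 - I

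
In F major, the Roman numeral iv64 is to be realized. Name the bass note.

iv in F major has root Bb; the chord is Bb-Db-F.
The figure 64 means second inversion — the fifth is in the bass.

F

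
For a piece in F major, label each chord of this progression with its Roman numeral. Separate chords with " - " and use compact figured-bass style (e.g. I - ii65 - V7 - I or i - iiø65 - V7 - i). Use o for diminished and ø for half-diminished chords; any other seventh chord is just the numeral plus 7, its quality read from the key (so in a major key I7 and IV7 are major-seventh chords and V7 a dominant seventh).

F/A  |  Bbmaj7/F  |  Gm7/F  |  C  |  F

I6 - IV43 - ii42 - V - I

F/A: root F is the tonic; major triad there is I6.
Bbmaj7/F has root Bb, degree 4 in F major, so IV43.
Gm7/F: root G is the supertonic; minor seventh chord there is ii42.
C: root C is the dominant; major triad there is V.
F has root F, degree 1 in F major, so I.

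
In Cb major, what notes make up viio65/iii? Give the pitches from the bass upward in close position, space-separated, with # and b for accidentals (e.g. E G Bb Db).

F Ab Cb D

viio65/iii is a secondary leading-tone chord. The target iii is Eb in Cb major; the applied chord is rooted a semitone below, on D.
Building a fully diminished seventh chord on D gives D-F-Ab-Cb.
With the 65 figure the chord is in first inversion; from the bass F upward in close position it reads F-Ab-Cb-D.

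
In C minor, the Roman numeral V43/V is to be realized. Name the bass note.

The applied chord V43/V is rooted on D: D-F#-A-C.
The figure 43 means second inversion — the fifth is in the bass.

A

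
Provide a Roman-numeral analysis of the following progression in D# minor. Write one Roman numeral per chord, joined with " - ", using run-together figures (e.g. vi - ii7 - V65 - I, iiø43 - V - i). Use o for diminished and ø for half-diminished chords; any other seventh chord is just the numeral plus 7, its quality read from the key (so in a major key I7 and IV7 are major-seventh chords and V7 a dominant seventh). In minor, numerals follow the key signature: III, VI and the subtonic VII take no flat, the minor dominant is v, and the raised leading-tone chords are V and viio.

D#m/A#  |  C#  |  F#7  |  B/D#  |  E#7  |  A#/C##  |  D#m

D#m/A#: root D# is the tonic; minor triad there is i64.
C# has root C#, degree 7 in D# minor, so VII.
F#7 is the secondary dominant of VI (dominant seventh chord on F#): V7/VI.
B/D#: major triad on B = scale degree 6 → VI6.
E#7: a dominant seventh chord on E#, the applied dominant of V → V7/V.
A#/C##: root A# is the dominant; major triad there is V6.
D#m: minor triad on D# = scale degree 1 → i.

i64 - VII - V7/VI - VI6 - V7/V - V6 - i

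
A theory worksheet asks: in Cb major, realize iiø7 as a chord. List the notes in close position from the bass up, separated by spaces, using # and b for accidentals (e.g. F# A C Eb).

Scale degree 2 in Cb major is Db; here the chord built on it is altered to a half-diminished seventh chord. iiø7 is the half-diminished supertonic seventh, borrowed from the parallel minor.
So the chord is Db-Fb-Abb-Cb.

Db Fb Abb Cb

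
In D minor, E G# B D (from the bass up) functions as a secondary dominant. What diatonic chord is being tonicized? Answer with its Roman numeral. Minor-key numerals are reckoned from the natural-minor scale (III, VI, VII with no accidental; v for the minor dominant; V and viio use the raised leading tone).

V

The chord is a dominant seventh chord on E.
A dominant resolves down a perfect fifth: E → A. In D minor, A is scale degree 5, i.e. V.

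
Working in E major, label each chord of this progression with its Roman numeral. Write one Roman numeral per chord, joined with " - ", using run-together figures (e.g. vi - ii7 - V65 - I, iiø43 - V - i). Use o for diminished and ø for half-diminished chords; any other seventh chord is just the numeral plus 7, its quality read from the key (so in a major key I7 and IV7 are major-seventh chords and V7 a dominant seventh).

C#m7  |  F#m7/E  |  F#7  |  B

vi7 - ii42 - V7/V - V

C#m7: root C# is the submediant; minor seventh chord there is vi7.
F#m7/E has root F#, degree 2 in E major, so ii42.
F#7: chromatic; F# is V of V, so V7/V.
B: root B is the dominant; major triad there is V.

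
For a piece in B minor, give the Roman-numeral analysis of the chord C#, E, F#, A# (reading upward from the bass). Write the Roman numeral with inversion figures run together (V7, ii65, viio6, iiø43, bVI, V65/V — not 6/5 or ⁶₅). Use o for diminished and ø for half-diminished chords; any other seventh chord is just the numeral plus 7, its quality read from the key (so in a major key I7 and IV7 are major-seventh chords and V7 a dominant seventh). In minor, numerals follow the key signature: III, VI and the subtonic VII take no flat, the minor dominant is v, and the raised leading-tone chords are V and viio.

Stacked in thirds the chord is F#-A#-C#-E: a dominant seventh chord on F#.
F# is scale degree 5 in B minor, and a dominant seventh chord on that degree is written V7.
With C# in the bass the chord is in second inversion, so the figured bass is 43.

V43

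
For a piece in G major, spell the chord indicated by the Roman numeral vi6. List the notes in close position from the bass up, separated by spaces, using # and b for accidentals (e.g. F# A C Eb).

G B E

The numeral's case and figure indicate a minor triad. In G major its root, the submediant, is E.
Stacking thirds from E gives E-G-B.
With the 6 figure the chord is in first inversion; from the bass G upward in close position it reads G-B-E.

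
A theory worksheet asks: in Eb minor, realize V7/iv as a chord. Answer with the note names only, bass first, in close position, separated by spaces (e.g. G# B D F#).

Eb G Bb Db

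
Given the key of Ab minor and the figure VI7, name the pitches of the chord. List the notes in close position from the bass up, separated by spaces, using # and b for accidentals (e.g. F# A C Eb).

Fb Ab Cb Eb

The numeral's case and figure indicate a major seventh chord. In Ab minor its root, scale degree 6, is Fb.
That chord is spelled Fb-Ab-Cb-Eb.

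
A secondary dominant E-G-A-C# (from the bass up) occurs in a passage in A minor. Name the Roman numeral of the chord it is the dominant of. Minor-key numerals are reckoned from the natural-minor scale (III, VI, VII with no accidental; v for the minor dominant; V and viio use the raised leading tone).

The chord is a dominant seventh chord on A.
A dominant resolves down a perfect fifth: A → D. In A minor, D is scale degree 4, i.e. iv.

iv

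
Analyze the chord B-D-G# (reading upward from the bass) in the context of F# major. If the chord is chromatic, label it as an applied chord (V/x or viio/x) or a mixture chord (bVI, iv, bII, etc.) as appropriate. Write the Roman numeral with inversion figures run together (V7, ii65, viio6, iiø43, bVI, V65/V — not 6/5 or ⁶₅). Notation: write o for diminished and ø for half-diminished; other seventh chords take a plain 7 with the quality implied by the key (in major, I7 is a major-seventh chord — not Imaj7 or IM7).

Stacked in thirds the chord is G#-B-D: a diminished triad on G#.
G# is the second degree of F# major. This is the diminished supertonic triad, borrowed from the parallel minor.
With B in the bass the chord is in first inversion, so the figured bass is 6.

iio6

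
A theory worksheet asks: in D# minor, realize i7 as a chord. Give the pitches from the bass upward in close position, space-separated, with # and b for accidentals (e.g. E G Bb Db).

D# F# A# C#

The numeral's case and figure indicate a minor seventh chord. In D# minor its root, scale degree 1, is D#.
That chord is spelled D#-F#-A#-C#.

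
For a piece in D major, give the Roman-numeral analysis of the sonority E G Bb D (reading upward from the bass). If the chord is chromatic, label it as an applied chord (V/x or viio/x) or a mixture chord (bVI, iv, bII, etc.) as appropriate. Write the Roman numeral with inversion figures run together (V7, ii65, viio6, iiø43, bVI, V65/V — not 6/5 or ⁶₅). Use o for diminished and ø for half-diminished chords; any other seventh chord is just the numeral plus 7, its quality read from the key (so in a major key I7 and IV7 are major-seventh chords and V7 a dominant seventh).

iiø7

Stacked in thirds the chord is E-G-Bb-D: a half-diminished seventh chord on E.
E is the second degree of D major. This is the half-diminished supertonic seventh, borrowed from the parallel minor.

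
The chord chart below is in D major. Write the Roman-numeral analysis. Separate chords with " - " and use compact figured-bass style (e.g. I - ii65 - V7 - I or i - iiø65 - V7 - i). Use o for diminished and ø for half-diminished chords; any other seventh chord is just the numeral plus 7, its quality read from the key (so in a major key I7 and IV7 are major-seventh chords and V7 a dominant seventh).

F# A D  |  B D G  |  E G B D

I6 - IV6 - ii7

F#-A-D: root D is the tonic; major triad there is I6.
B-D-G: major triad on G = scale degree 4 → IV6.
E-G-B-D: root E is the supertonic; minor seventh chord there is ii7.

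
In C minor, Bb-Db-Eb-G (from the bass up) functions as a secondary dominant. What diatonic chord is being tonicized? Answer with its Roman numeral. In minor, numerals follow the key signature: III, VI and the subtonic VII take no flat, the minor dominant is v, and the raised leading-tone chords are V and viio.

VI

The chord is a dominant seventh chord on Eb.
A dominant resolves down a perfect fifth: Eb → Ab. In C minor, Ab is scale degree 6, i.e. VI.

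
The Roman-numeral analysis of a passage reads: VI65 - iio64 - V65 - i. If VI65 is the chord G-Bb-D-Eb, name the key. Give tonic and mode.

G minor

VI65 is given as G-Bb-D-Eb — a major seventh chord with root Eb.
If Eb is scale degree 6 and the mode makes that degree carry a major seventh chord, the tonic is G and the mode is minor.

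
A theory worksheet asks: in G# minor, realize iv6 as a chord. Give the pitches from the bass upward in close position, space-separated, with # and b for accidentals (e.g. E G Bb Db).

E G# C#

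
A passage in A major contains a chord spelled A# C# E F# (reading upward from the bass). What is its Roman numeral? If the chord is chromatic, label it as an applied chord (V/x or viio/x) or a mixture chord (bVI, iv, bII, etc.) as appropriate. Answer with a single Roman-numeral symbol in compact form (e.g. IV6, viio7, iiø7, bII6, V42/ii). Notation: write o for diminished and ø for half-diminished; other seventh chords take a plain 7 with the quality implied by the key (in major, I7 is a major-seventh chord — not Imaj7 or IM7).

V65/ii

The pitches F#-A#-C#-E form a dominant seventh chord rooted on F#.
F# is not a diatonic chord root with this quality in A major, but it lies a perfect fifth above B (ii), so the chord functions as an applied dominant of ii.
With A# in the bass the chord is in first inversion, so the figured bass is 65.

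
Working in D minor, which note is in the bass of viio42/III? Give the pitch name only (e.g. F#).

Db

The applied chord viio42/III is rooted on E: E-G-Bb-Db.
The figure 42 means third inversion — the seventh is in the bass.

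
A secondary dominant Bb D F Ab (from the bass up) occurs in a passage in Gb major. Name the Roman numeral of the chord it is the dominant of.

vi

The chord is a dominant seventh chord on Bb.
A dominant resolves down a perfect fifth: Bb → Eb. In Gb major, Eb is scale degree 6, i.e. vi.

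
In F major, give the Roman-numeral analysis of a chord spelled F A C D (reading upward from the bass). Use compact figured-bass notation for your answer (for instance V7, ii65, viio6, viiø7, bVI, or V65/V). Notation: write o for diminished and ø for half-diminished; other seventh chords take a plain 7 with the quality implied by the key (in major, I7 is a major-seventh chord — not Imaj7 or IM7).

vi65

Stacked in thirds the chord is D-F-A-C: a minor seventh chord on D.
D is scale degree 6 in F major, and a minor seventh chord on that degree is written vi7.
With F in the bass the chord is in first inversion, so the figured bass is 65.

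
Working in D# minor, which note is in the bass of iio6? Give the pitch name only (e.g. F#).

G#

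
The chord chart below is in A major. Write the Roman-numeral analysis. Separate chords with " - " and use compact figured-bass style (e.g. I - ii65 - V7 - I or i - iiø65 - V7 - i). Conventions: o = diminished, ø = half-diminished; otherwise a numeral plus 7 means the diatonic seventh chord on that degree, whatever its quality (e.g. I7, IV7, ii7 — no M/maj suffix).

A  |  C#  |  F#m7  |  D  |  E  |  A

I - V/vi - vi7 - IV - V - I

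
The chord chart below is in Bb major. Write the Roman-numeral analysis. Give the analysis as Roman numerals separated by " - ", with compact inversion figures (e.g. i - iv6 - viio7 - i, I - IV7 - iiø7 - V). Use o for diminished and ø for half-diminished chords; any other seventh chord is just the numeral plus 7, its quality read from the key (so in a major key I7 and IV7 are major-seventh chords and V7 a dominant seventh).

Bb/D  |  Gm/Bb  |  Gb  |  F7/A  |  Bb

I6 - vi6 - bVI - V65 - I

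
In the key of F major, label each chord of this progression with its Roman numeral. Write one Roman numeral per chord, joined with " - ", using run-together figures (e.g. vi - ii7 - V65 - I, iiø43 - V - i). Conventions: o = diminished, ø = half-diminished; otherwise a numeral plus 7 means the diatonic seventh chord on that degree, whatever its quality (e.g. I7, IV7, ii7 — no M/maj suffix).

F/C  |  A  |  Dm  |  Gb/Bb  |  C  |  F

I64 - V/vi - vi - bII6 - V - I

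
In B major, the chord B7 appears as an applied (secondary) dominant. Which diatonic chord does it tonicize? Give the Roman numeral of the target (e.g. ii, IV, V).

IV

The chord is a dominant seventh chord on B.
A dominant resolves down a perfect fifth: B → E. In B major, E is scale degree 4, i.e. IV.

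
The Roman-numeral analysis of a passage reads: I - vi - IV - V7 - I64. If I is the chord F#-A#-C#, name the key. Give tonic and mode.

F# major

The anchor chord is a major triad on F#, labeled I.
If F# is scale degree 1 and the mode makes that degree carry a major triad, the tonic is F# and the mode is major.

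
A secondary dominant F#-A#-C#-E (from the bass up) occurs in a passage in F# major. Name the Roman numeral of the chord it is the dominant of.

The chord is a dominant seventh chord on F#.
A dominant resolves down a perfect fifth: F# → B. In F# major, B is scale degree 4, i.e. IV.

IV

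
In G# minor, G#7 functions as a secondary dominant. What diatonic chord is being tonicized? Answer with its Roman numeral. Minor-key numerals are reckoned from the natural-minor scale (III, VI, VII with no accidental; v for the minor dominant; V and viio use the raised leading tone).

iv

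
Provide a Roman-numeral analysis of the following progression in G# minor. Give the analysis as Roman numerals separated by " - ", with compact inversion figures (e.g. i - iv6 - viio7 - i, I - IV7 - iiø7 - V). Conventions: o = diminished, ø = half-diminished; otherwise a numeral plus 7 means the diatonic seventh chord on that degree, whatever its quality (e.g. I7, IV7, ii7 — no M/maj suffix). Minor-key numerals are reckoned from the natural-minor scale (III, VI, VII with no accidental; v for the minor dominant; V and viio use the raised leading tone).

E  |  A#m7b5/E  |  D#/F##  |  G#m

E: major triad on E = scale degree 6 → VI.
A#m7b5/E has root A#, degree 2 in G# minor, so iiø43.
D#/F## has root D#, degree 5 in G# minor, so V6.
G#m: root G# is the tonic; minor triad there is i.

VI - iiø43 - V6 - i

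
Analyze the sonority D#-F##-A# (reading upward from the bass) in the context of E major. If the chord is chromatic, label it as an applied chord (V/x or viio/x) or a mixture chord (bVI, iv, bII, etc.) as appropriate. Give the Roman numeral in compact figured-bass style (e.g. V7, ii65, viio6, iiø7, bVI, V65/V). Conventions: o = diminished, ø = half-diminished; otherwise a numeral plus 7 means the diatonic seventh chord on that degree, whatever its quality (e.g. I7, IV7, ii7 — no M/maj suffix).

V/iii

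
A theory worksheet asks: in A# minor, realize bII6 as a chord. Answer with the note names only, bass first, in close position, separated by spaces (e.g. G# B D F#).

D# F# B

Scale degree 2 in A# minor is B#; lowering it a half step gives B. bII6 is the Neapolitan sixth — a major triad on the lowered second degree, here in its customary first inversion.
So the chord is B-D#-F#.
The figured bass 6 indicates first inversion, placing the third (D#) in the bass: D#-F#-B.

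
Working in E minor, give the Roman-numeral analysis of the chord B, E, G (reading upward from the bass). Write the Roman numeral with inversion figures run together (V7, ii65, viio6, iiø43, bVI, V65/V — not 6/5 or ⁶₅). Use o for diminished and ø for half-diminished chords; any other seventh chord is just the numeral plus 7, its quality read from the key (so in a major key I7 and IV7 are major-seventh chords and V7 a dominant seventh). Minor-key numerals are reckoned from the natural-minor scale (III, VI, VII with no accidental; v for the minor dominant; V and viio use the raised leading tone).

i64

The pitches E-G-B form a minor triad rooted on E.
E is scale degree 1 in E minor, and a minor triad on that degree is written i.
With B in the bass the chord is in second inversion, so the figured bass is 64.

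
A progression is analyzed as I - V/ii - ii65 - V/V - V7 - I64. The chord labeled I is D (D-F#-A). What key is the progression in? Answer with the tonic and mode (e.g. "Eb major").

The anchor chord is a major triad on D, labeled I.
If D is scale degree 1 and the mode makes that degree carry a major triad, the tonic is D and the mode is major.

D major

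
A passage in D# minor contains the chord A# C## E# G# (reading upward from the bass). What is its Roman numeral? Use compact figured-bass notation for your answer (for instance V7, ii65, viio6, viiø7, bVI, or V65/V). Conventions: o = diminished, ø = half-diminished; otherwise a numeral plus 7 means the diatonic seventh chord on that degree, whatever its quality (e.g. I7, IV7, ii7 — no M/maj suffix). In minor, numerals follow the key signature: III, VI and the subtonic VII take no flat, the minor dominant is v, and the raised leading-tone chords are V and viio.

Stacked in thirds the chord is A#-C##-E#-G#: a dominant seventh chord on A#.
A# is scale degree 5 in D# minor, and a dominant seventh chord on that degree is written V7.

V7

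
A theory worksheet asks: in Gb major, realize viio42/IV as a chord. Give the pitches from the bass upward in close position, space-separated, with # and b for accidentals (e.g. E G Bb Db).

Abb Bb Db Fb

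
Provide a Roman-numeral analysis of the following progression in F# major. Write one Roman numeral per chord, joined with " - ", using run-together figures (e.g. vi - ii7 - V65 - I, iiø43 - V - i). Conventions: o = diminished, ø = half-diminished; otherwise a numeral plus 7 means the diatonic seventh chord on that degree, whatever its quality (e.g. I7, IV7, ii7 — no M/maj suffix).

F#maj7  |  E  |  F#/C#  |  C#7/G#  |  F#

I7 - bVII - I64 - V43 - I

F#maj7: major seventh chord on F# = scale degree 1 → I7.
E: major triad on E — chromatic; bVII (borrowed from the parallel minor).
F#/C#: root F# is the tonic; major triad there is I64.
C#7/G#: root C# is the dominant; dominant seventh chord there is V43.
F#: root F# is the tonic; major triad there is I.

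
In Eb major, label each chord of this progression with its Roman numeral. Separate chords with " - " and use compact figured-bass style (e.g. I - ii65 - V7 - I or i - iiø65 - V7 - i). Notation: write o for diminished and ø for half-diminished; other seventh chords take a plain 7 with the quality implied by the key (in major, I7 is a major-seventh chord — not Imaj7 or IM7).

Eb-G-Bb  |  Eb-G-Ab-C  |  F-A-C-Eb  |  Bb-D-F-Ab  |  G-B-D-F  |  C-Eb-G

I - IV43 - V7/V - V7 - V7/vi - vi

Eb-G-Bb has root Eb, degree 1 in Eb major, so I.
Eb-G-Ab-C has root Ab, degree 4 in Eb major, so IV43.
F-A-C-Eb: a dominant seventh chord on F, the applied dominant of V → V7/V.
Bb-D-F-Ab: dominant seventh chord on Bb = scale degree 5 → V7.
G-B-D-F: chromatic; G is V of vi, so V7/vi.
C-Eb-G: minor triad on C = scale degree 6 → vi.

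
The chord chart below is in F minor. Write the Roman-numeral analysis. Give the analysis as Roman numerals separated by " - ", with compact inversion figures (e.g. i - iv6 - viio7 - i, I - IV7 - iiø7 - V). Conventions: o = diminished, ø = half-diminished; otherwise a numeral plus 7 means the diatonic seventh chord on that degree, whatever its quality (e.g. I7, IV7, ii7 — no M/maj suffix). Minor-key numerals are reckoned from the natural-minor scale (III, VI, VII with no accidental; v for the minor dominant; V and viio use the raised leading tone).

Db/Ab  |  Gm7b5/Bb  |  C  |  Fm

VI64 - iiø65 - V - i

Db/Ab: root Db is the submediant; major triad there is VI64.
Gm7b5/Bb: half-diminished seventh chord on G = scale degree 2 → iiø65.
C: major triad on C = scale degree 5 → V.
Fm: minor triad on F = scale degree 1 → i.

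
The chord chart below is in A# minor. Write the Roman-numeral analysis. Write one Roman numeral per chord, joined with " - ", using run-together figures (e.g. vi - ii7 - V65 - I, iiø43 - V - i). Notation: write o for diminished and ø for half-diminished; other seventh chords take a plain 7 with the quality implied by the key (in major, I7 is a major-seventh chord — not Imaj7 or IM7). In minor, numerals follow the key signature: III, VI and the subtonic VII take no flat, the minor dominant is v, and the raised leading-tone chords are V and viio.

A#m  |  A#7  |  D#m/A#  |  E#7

i - V7/iv - iv64 - V7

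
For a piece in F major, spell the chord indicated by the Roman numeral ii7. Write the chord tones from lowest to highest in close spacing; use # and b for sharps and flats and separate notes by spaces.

G Bb D F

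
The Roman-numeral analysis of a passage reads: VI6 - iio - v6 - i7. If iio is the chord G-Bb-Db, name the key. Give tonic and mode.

F minor

The chord Gdim is a diminished triad rooted on G; its label is iio.
iio on G implies G is the supertonic; that puts the tonic at F, and the lowercase numeral fits minor mode.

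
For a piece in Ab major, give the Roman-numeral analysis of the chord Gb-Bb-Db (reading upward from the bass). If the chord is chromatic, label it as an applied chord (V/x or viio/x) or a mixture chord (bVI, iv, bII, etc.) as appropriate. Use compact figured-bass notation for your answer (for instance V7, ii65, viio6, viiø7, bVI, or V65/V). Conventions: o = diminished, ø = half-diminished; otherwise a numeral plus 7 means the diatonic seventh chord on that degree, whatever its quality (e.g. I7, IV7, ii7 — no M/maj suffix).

bVII

The pitches Gb-Bb-Db form a major triad rooted on Gb.
Gb is the lowered seventh degree of Ab major (diatonic 7 would be G). This is a major triad on the lowered seventh degree (the subtonic), borrowed from the parallel minor.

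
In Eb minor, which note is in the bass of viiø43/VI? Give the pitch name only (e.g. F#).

The applied chord viiø43/VI is rooted on Bb: Bb-Db-Fb-Ab.
The figure 43 means second inversion — the fifth is in the bass.

Fb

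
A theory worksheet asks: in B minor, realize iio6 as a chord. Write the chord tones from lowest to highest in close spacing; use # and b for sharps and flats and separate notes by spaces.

The numeral's case and figure indicate a diminished triad. In B minor its root, the supertonic, is C#.
Stacking thirds from C# gives C#-E-G.
The figured bass 6 indicates first inversion, placing the third (E) in the bass: E-G-C#.

E G C#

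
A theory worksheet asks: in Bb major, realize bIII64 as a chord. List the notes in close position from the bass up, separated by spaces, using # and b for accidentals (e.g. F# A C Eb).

Ab Db F

bIII64 is a major triad on the lowered third degree, borrowed from the parallel minor. In Bb major that root is Db.
So the chord is Db-F-Ab, a major triad.
The figured bass 64 indicates second inversion, placing the fifth (Ab) in the bass: Ab-Db-F.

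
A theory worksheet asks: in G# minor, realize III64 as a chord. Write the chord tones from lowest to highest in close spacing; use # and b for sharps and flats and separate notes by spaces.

F# B D#

In G# minor, scale degree 3 is B, and the diatonic chord built there is a major triad.
That chord is spelled B-D#-F#.
The figured bass 64 indicates second inversion, placing the fifth (F#) in the bass: F#-B-D#.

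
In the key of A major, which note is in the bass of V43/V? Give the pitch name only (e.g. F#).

The applied chord V43/V is rooted on B: B-D#-F#-A.
The figure 43 means second inversion — the fifth is in the bass.

F#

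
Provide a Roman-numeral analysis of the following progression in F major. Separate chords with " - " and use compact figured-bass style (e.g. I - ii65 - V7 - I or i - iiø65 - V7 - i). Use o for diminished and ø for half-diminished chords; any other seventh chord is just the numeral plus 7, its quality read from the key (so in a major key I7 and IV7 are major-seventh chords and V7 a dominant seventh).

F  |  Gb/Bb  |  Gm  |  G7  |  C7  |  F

I - bII6 - ii - V7/V - V7 - I

F has root F, degree 1 in F major, so I.
Gb/Bb is non-diatonic — a major triad on the lowered supertonic (Gb): the Neapolitan sixth, bII6 (third, Bb, in the bass — hence the 6).
Gm: minor triad on G = scale degree 2 → ii.
G7 is the secondary dominant of V (dominant seventh chord on G): V7/V.
C7 has root C, degree 5 in F major, so V7.
F: major triad on F = scale degree 1 → I.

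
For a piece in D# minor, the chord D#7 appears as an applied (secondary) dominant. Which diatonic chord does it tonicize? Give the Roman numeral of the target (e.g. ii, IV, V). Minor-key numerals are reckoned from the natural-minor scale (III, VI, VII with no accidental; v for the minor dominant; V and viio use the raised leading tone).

The chord is a dominant seventh chord on D#.
A dominant resolves down a perfect fifth: D# → G#. In D# minor, G# is scale degree 4, i.e. iv.

iv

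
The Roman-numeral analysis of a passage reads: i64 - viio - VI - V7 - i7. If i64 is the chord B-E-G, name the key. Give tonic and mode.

The chord Em/B is a minor triad rooted on E; its label is i64.
If E is scale degree 1 and the mode makes that degree carry a minor triad, the tonic is E and the mode is minor.

E minor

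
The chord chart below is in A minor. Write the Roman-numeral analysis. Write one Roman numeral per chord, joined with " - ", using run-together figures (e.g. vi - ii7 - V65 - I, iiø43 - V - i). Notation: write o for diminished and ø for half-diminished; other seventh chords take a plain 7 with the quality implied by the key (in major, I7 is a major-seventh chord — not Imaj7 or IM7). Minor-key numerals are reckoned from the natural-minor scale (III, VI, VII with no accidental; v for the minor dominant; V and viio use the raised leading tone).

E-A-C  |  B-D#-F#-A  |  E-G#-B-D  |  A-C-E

E-A-C: root A is the tonic; minor triad there is i64.
B-D#-F#-A is the secondary dominant of V (dominant seventh chord on B): V7/V.
E-G#-B-D: root E is the dominant; dominant seventh chord there is V7.
A-C-E has root A, degree 1 in A minor, so i.

i64 - V7/V - V7 - i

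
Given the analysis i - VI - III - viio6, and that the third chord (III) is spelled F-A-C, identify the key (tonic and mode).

D minor

The chord F is a major triad rooted on F; its label is III.
If F is scale degree 3 and the mode makes that degree carry a major triad, the tonic is D and the mode is minor.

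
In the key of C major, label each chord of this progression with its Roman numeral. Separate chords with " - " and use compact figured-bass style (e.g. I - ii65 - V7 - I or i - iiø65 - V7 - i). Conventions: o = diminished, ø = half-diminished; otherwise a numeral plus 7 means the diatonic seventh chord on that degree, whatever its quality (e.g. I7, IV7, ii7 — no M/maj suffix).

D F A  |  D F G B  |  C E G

D-F-A has root D, degree 2 in C major, so ii.
D-F-G-B has root G, degree 5 in C major, so V43.
C-E-G: root C is the tonic; major triad there is I.

ii - V43 - I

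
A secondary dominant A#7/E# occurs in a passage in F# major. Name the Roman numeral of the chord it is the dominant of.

vi

The chord is a dominant seventh chord on A#.
A dominant resolves down a perfect fifth: A# → D#. In F# major, D# is scale degree 6, i.e. vi.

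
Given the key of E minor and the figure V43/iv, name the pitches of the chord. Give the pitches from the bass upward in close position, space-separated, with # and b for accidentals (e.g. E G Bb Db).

B D E G#

V43/iv is a secondary dominant — the dominant seventh of iv. iv in E minor is A, so the applied chord's root is E, a perfect fifth above.
Building a dominant seventh chord on E gives E-G#-B-D.
With the 43 figure the chord is in second inversion; from the bass B upward in close position it reads B-D-E-G#.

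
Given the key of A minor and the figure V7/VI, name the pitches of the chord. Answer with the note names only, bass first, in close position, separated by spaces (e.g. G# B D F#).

The slash means an applied dominant: we want the dominant of VI. In A minor, VI is F major, and its dominant is built on C.
Building a dominant seventh chord on C gives C-E-G-Bb.

C E G Bb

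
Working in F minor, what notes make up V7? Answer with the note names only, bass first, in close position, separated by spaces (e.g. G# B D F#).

In F minor, the dominant is C. The dominant is major (leading tone raised), so V is a dominant seventh chord.
Stacking thirds from C gives C-E-G-Bb.

C E G Bb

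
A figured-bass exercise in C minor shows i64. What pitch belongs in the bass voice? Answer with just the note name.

G

i in C minor has root C; the chord is C-Eb-G.
The figure 64 means second inversion — the fifth is in the bass.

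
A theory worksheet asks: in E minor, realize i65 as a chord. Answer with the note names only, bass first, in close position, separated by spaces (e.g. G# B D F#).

G B D E

In E minor, the first degree is E, and the diatonic chord built there is a minor seventh chord.
Stacking thirds from E gives E-G-B-D.
The figured bass 65 indicates first inversion, placing the third (G) in the bass: G-B-D-E.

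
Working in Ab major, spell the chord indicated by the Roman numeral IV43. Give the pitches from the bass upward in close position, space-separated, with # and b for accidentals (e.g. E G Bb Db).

Ab C Db F

In Ab major, scale degree 4 is Db, and the diatonic chord built there is a major seventh chord.
Stacking thirds from Db gives Db-F-Ab-C.
With the 43 figure the chord is in second inversion; from the bass Ab upward in close position it reads Ab-C-Db-F.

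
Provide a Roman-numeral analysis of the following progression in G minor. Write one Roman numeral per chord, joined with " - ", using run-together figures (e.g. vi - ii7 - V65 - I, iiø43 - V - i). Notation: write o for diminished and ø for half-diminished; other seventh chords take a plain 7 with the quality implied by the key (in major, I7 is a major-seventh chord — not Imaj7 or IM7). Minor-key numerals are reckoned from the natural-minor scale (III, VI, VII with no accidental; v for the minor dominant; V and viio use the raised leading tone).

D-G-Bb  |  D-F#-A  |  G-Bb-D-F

i64 - V - i7

D-G-Bb has root G, degree 1 in G minor, so i64.
D-F#-A has root D, degree 5 in G minor, so V.
G-Bb-D-F: minor seventh chord on G = scale degree 1 → i7.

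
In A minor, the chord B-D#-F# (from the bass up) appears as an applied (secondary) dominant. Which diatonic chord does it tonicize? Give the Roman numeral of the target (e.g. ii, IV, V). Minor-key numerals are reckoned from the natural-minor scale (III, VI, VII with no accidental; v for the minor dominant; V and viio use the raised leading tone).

The chord is a major triad on B.
A dominant resolves down a perfect fifth: B → E. In A minor, E is scale degree 5, i.e. V.

V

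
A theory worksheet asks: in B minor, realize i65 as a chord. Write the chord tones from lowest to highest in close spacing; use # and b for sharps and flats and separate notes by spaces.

D F# A B

The numeral's case and figure indicate a minor seventh chord. In B minor its root, the first degree, is B.
Stacking thirds from B gives B-D-F#-A.
With the 65 figure the chord is in first inversion; from the bass D upward in close position it reads D-F#-A-B.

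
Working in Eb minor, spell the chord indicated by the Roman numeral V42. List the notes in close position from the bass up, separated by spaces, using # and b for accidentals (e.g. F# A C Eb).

Ab Bb D F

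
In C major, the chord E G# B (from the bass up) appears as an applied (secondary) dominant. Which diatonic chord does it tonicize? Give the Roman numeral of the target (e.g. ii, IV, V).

The chord is a major triad on E.
A dominant resolves down a perfect fifth: E → A. In C major, A is scale degree 6, i.e. vi.

vi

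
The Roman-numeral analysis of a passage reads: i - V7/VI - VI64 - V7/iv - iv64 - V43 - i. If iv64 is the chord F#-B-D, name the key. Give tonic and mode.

F# minor

iv64 is given as F#-B-D — a minor triad with root B.
Counting down 3 scale steps from B places the tonic on F#; a minor triad on degree 4 is diatonic only in minor.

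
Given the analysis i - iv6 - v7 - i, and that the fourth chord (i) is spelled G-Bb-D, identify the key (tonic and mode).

G minor

The chord Gm is a minor triad rooted on G; its label is i.
If G is scale degree 1 and the mode makes that degree carry a minor triad, the tonic is G and the mode is minor.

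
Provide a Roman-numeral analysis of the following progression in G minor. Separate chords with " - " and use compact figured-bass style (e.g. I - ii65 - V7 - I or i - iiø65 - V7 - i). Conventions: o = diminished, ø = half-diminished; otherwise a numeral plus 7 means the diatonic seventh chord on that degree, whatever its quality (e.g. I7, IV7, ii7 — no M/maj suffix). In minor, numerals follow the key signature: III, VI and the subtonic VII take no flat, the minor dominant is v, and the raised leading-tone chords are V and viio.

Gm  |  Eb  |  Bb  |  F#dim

i - VI - III - viio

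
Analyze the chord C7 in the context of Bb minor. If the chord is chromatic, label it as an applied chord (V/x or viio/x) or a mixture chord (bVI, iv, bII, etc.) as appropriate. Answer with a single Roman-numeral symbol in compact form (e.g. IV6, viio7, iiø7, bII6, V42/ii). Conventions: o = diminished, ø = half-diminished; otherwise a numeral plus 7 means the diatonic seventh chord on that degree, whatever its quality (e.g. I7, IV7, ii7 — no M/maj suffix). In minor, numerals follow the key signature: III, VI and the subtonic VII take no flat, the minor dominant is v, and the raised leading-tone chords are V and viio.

V7/V

The pitches C-E-G-Bb form a dominant seventh chord rooted on C.
C is not a diatonic chord root with this quality in Bb minor, but it lies a perfect fifth above F (V), so the chord functions as an applied dominant of V.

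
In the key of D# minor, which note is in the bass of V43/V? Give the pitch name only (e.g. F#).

B#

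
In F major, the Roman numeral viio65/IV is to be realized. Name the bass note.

The applied chord viio65/IV is rooted on A: A-C-Eb-Gb.
The figure 65 means first inversion — the third is in the bass.

C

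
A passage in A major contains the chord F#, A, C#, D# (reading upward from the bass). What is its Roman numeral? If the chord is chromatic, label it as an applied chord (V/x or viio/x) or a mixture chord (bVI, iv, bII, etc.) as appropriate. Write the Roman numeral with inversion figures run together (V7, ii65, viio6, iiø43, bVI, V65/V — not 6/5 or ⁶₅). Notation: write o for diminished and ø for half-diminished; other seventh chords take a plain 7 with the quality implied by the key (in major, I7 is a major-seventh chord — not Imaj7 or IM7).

viiø65/V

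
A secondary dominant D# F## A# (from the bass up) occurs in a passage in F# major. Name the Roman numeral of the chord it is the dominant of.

ii

The chord is a major triad on D#.
A dominant resolves down a perfect fifth: D# → G#. In F# major, G# is scale degree 2, i.e. ii.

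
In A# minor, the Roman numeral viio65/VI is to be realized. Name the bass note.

G#

The applied chord viio65/VI is rooted on E#: E#-G#-B-D.
The figure 65 means first inversion — the third is in the bass.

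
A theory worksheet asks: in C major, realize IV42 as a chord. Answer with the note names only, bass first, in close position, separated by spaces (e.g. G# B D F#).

In C major, scale degree 4 is F, and the diatonic chord built there is a major seventh chord.
That chord is spelled F-A-C-E.
With the 42 figure the chord is in third inversion; from the bass E upward in close position it reads E-F-A-C.

E F A C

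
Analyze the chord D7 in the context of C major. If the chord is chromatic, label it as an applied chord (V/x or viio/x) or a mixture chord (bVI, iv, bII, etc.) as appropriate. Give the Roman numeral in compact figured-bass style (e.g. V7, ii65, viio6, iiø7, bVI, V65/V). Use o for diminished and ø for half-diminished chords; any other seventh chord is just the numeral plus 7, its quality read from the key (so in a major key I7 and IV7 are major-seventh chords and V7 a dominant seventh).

V7/V

The pitches D-F#-A-C form a dominant seventh chord rooted on D.
D is not a diatonic chord root with this quality in C major, but it lies a perfect fifth above G (V), so the chord functions as an applied dominant of V.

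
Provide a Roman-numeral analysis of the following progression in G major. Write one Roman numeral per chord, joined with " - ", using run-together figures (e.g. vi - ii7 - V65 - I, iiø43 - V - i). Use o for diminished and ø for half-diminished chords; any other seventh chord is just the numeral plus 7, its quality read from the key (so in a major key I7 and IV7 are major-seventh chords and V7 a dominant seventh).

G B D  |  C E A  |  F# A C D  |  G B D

I - ii6 - V65 - I

G-B-D: root G is the tonic; major triad there is I.
C-E-A has root A, degree 2 in G major, so ii6.
F#-A-C-D has root D, degree 5 in G major, so V65.
G-B-D: root G is the tonic; major triad there is I.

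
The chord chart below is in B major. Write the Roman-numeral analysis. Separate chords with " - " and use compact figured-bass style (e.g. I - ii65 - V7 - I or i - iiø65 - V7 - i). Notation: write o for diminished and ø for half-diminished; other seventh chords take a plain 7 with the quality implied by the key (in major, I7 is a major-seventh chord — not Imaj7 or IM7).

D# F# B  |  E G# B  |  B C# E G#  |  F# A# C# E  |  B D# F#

I6 - IV - ii42 - V7 - I

D#-F#-B: root B is the tonic; major triad there is I6.
E-G#-B has root E, degree 4 in B major, so IV.
B-C#-E-G#: root C# is the supertonic; minor seventh chord there is ii42.
F#-A#-C#-E: dominant seventh chord on F# = scale degree 5 → V7.
B-D#-F#: root B is the tonic; major triad there is I.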